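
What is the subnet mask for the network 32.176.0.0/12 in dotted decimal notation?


/12 means 12 network bits, 20 host bits
Binary: 11111111111100000000000000000000
Mask: 255.240.0.0


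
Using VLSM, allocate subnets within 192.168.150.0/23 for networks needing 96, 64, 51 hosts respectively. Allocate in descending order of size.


96 hosts -> /25 (126 usable): 192.168.150.0/25
64 hosts -> /25 (126 usable): 192.168.150.128/25
51 hosts -> /26 (62 usable): 192.168.151.0/26
Allocation: 192.168.150.0/25 (96 hosts, 126 usable); 192.168.150.128/25 (64 hosts, 126 usable); 192.168.151.0/26 (51 hosts, 62 usable)


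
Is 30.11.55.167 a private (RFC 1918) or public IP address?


RFC 1918 private ranges:
  10.0.0.0/8 (10.0.0.0 - 10.255.255.255)
  172.16.0.0/12 (172.16.0.0 - 172.31.255.255)
  192.168.0.0/16 (192.168.0.0 - 192.168.255.255)
Public (not in any RFC 1918 range)


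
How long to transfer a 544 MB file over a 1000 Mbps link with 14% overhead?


Effective throughput = 1000 * (1 - 14/100) = 860 Mbps
File size in Mb = 544 * 8 = 4352 Mb
Time = 4352 / 860
Time = 5.0605 seconds


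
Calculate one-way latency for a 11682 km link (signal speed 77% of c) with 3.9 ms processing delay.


Speed = 0.77 * 3e5 km/s = 231000 km/s
Propagation delay = 11682 / 231000 = 0.0506 s = 50.5714 ms
Processing delay = 3.9 ms
Total one-way latency = 54.4714 ms


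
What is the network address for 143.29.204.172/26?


IP:   10001111.00011101.11001100.10101100
Mask: 11111111.11111111.11111111.11000000
AND operation:
Net:  10001111.00011101.11001100.10000000
Network: 143.29.204.128/26


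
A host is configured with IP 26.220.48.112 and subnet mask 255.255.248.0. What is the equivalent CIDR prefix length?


Binary: 11111111.11111111.11111000.00000000
Count leading 1s
Prefix: /21


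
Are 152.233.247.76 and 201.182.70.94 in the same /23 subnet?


Mask: 255.255.254.0
152.233.247.76 AND mask = 152.233.246.0
201.182.70.94 AND mask = 201.182.70.0
No, different subnets (152.233.246.0 vs 201.182.70.0)


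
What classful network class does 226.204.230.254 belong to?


First octet: 226
Binary: 11100010
1110xxxx -> Class D (224-239)
Class D (multicast), default mask N/A


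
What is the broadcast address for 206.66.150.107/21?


Network: 206.66.144.0/21
Host bits = 11
Set all host bits to 1:
Broadcast: 206.66.151.255


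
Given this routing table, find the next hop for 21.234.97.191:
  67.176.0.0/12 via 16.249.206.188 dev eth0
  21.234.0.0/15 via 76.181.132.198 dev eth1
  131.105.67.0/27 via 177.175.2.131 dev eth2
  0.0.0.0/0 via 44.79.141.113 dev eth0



Longest prefix match for 21.234.97.191:
  /12 67.176.0.0: no
  /15 21.234.0.0: MATCH
  /27 131.105.67.0: no
  /0 0.0.0.0: MATCH
Selected: next-hop 76.181.132.198 via eth1 (matched /15)


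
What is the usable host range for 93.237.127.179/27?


Network: 93.237.127.160
Broadcast: 93.237.127.191
First usable = network + 1
Last usable = broadcast - 1
Range: 93.237.127.161 to 93.237.127.190


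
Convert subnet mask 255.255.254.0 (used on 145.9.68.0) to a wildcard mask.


Subnet mask: 255.255.254.0
Wildcard = 255.255.255.255 - subnet mask
255 - 255 = 0
255 - 255 = 0
255 - 254 = 1
255 - 0 = 255
Wildcard: 0.0.1.255


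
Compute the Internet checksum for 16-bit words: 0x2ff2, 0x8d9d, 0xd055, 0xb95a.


Sum all words (with carry folding):
+ 0x2ff2 = 0x2ff2
+ 0x8d9d = 0xbd8f
+ 0xd055 = 0x8de5
+ 0xb95a = 0x4740
One's complement: ~0x4740
Checksum = 0xb8bf


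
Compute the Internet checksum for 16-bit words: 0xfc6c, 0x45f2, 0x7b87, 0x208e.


Sum all words (with carry folding):
+ 0xfc6c = 0xfc6c
+ 0x45f2 = 0x425f
+ 0x7b87 = 0xbde6
+ 0x208e = 0xde74
One's complement: ~0xde74
Checksum = 0x218b


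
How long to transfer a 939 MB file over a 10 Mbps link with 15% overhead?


Effective throughput = 10 * (1 - 15/100) = 8.5 Mbps
File size in Mb = 939 * 8 = 7512 Mb
Time = 7512 / 8.5
Time = 883.7647 seconds


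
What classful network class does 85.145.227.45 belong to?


First octet: 85
Binary: 01010101
0xxxxxxx -> Class A (1-126)
Class A, default mask 255.0.0.0 (/8)


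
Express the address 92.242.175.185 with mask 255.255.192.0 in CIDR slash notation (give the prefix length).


Binary: 11111111.11111111.11000000.00000000
Count leading 1s
Prefix: /18


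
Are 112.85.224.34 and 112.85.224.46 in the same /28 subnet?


Mask: 255.255.255.240
112.85.224.34 AND mask = 112.85.224.32
112.85.224.46 AND mask = 112.85.224.32
Yes, same subnet (112.85.224.32)


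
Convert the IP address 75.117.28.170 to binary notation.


75 = 01001011
117 = 01110101
28 = 00011100
170 = 10101010
Binary: 01001011.01110101.00011100.10101010


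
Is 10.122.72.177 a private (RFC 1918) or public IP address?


RFC 1918 private ranges:
  10.0.0.0/8 (10.0.0.0 - 10.255.255.255)
  172.16.0.0/12 (172.16.0.0 - 172.31.255.255)
  192.168.0.0/16 (192.168.0.0 - 192.168.255.255)
Private (in 10.0.0.0/8)


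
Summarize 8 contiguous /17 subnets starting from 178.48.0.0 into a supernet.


Original prefix: /17
Number of subnets: 8 = 2^3
New prefix = 17 - 3 = 14
Supernet: 178.48.0.0/14


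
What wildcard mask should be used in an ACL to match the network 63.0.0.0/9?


Subnet mask: 255.128.0.0
Wildcard = 255.255.255.255 - subnet mask
255 - 255 = 0
255 - 128 = 127
255 - 0 = 255
255 - 0 = 255
Wildcard: 0.127.255.255


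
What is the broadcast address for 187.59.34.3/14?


Network: 187.56.0.0/14
Host bits = 18
Set all host bits to 1:
Broadcast: 187.59.255.255


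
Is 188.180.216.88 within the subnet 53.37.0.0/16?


Subnet network: 53.37.0.0
Test IP AND mask: 188.180.0.0
No, 188.180.216.88 is not in 53.37.0.0/16


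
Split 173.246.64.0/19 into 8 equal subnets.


New prefix = 19 + 3 = 22
Each subnet has 1024 addresses
  173.246.64.0/22
  173.246.68.0/22
  173.246.72.0/22
  173.246.76.0/22
  173.246.80.0/22
  173.246.84.0/22
  173.246.88.0/22
  173.246.92.0/22
Subnets: 173.246.64.0/22, 173.246.68.0/22, 173.246.72.0/22, 173.246.76.0/22, 173.246.80.0/22, 173.246.84.0/22, 173.246.88.0/22, 173.246.92.0/22


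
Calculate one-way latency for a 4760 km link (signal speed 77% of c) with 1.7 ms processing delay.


Speed = 0.77 * 3e5 km/s = 231000 km/s
Propagation delay = 4760 / 231000 = 0.0206 s = 20.6061 ms
Processing delay = 1.7 ms
Total one-way latency = 22.3061 ms


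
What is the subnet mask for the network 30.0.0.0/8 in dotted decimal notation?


/8 means 8 network bits, 24 host bits
Binary: 11111111000000000000000000000000
Mask: 255.0.0.0


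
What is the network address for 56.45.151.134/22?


IP:   00111000.00101101.10010111.10000110
Mask: 11111111.11111111.11111100.00000000
AND operation:
Net:  00111000.00101101.10010100.00000000
Network: 56.45.148.0/22


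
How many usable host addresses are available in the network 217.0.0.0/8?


Host bits = 32 - 8 = 24
Total addresses = 2^24 = 16777216
Usable = total - 2 (network and broadcast)
Usable hosts: 16777214


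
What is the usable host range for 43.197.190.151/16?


Network: 43.197.0.0
Broadcast: 43.197.255.255
First usable = network + 1
Last usable = broadcast - 1
Range: 43.197.0.1 to 43.197.255.254


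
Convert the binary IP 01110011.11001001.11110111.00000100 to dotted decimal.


01110011 = 115
11001001 = 201
11110111 = 247
00000100 = 4
IP: 115.201.247.4


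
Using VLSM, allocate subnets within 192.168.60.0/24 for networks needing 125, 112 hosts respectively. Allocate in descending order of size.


125 hosts -> /25 (126 usable): 192.168.60.0/25
112 hosts -> /25 (126 usable): 192.168.60.128/25
Allocation: 192.168.60.0/25 (125 hosts, 126 usable); 192.168.60.128/25 (112 hosts, 126 usable)


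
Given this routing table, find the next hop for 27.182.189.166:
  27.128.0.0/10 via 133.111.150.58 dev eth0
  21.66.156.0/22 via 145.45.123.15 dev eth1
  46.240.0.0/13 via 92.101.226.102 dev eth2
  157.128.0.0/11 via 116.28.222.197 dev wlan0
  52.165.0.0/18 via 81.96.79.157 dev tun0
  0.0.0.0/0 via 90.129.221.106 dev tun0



Longest prefix match for 27.182.189.166:
  /10 27.128.0.0: MATCH
  /22 21.66.156.0: no
  /13 46.240.0.0: no
  /11 157.128.0.0: no
  /18 52.165.0.0: no
  /0 0.0.0.0: MATCH
Selected: next-hop 133.111.150.58 via eth0 (matched /10)


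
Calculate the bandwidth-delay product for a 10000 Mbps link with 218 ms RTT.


BDP = bandwidth * RTT
= 10000 Mbps * 218 ms
= 10000 * 1e6 * 218 / 1000 bits
= 2180000000 bits
= 272500000 bytes
= 266113.2812 KB
BDP = 2180000000 bits (272500000 bytes)


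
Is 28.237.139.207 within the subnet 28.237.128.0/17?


Subnet network: 28.237.128.0
Test IP AND mask: 28.237.128.0
Yes, 28.237.139.207 is in 28.237.128.0/17


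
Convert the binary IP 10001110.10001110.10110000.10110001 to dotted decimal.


10001110 = 142
10001110 = 142
10110000 = 176
10110001 = 177
IP: 142.142.176.177


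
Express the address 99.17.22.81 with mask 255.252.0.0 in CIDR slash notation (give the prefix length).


Binary: 11111111.11111100.00000000.00000000
Count leading 1s
Prefix: /14


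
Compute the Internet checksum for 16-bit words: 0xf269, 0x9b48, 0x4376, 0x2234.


Sum all words (with carry folding):
+ 0xf269 = 0xf269
+ 0x9b48 = 0x8db2
+ 0x4376 = 0xd128
+ 0x2234 = 0xf35c
One's complement: ~0xf35c
Checksum = 0x0ca3


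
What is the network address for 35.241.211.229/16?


IP:   00100011.11110001.11010011.11100101
Mask: 11111111.11111111.00000000.00000000
AND operation:
Net:  00100011.11110001.00000000.00000000
Network: 35.241.0.0/16


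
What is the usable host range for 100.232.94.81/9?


Network: 100.128.0.0
Broadcast: 100.255.255.255
First usable = network + 1
Last usable = broadcast - 1
Range: 100.128.0.1 to 100.255.255.254


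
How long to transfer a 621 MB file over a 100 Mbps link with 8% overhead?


Effective throughput = 100 * (1 - 8/100) = 92 Mbps
File size in Mb = 621 * 8 = 4968 Mb
Time = 4968 / 92
Time = 54 seconds


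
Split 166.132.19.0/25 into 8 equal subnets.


New prefix = 25 + 3 = 28
Each subnet has 16 addresses
  166.132.19.0/28
  166.132.19.16/28
  166.132.19.32/28
  166.132.19.48/28
  166.132.19.64/28
  166.132.19.80/28
  166.132.19.96/28
  166.132.19.112/28
Subnets: 166.132.19.0/28, 166.132.19.16/28, 166.132.19.32/28, 166.132.19.48/28, 166.132.19.64/28, 166.132.19.80/28, 166.132.19.96/28, 166.132.19.112/28


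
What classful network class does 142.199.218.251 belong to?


First octet: 142
Binary: 10001110
10xxxxxx -> Class B (128-191)
Class B, default mask 255.255.0.0 (/16)


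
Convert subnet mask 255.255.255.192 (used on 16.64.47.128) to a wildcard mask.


Subnet mask: 255.255.255.192
Wildcard = 255.255.255.255 - subnet mask
255 - 255 = 0
255 - 255 = 0
255 - 255 = 0
255 - 192 = 63
Wildcard: 0.0.0.63


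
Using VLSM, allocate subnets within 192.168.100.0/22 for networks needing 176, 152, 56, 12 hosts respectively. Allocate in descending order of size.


176 hosts -> /24 (254 usable): 192.168.100.0/24
152 hosts -> /24 (254 usable): 192.168.101.0/24
56 hosts -> /26 (62 usable): 192.168.102.0/26
12 hosts -> /28 (14 usable): 192.168.102.64/28
Allocation: 192.168.100.0/24 (176 hosts, 254 usable); 192.168.101.0/24 (152 hosts, 254 usable); 192.168.102.0/26 (56 hosts, 62 usable); 192.168.102.64/28 (12 hosts, 14 usable)


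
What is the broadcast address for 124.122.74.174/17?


Network: 124.122.0.0/17
Host bits = 15
Set all host bits to 1:
Broadcast: 124.122.127.255


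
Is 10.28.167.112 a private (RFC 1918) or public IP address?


RFC 1918 private ranges:
  10.0.0.0/8 (10.0.0.0 - 10.255.255.255)
  172.16.0.0/12 (172.16.0.0 - 172.31.255.255)
  192.168.0.0/16 (192.168.0.0 - 192.168.255.255)
Private (in 10.0.0.0/8)


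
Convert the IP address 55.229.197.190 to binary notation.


55 = 00110111
229 = 11100101
197 = 11000101
190 = 10111110
Binary: 00110111.11100101.11000101.10111110


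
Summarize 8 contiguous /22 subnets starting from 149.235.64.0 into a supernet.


Original prefix: /22
Number of subnets: 8 = 2^3
New prefix = 22 - 3 = 19
Supernet: 149.235.64.0/19


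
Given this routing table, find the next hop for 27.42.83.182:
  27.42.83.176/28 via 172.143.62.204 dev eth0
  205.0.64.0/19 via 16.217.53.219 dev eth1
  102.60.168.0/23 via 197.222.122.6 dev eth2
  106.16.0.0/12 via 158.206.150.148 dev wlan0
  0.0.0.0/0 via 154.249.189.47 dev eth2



Longest prefix match for 27.42.83.182:
  /28 27.42.83.176: MATCH
  /19 205.0.64.0: no
  /23 102.60.168.0: no
  /12 106.16.0.0: no
  /0 0.0.0.0: MATCH
Selected: next-hop 172.143.62.204 via eth0 (matched /28)


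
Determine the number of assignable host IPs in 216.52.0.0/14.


Host bits = 32 - 14 = 18
Total addresses = 2^18 = 262144
Usable = total - 2 (network and broadcast)
Usable hosts: 262142


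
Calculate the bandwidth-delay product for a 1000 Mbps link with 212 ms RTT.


BDP = bandwidth * RTT
= 1000 Mbps * 212 ms
= 1000 * 1e6 * 212 / 1000 bits
= 212000000 bits
= 26500000 bytes
= 25878.9062 KB
BDP = 212000000 bits (26500000 bytes)


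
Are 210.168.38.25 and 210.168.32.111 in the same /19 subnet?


Mask: 255.255.224.0
210.168.38.25 AND mask = 210.168.32.0
210.168.32.111 AND mask = 210.168.32.0
Yes, same subnet (210.168.32.0)


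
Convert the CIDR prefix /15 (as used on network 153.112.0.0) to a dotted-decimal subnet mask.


/15 means 15 network bits, 17 host bits
Binary: 11111111111111100000000000000000
Mask: 255.254.0.0


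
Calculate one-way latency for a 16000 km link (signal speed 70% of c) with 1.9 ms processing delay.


Speed = 0.7 * 3e5 km/s = 210000 km/s
Propagation delay = 16000 / 210000 = 0.0762 s = 76.1905 ms
Processing delay = 1.9 ms
Total one-way latency = 78.0905 ms


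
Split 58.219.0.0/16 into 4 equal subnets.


New prefix = 16 + 2 = 18
Each subnet has 16384 addresses
  58.219.0.0/18
  58.219.64.0/18
  58.219.128.0/18
  58.219.192.0/18
Subnets: 58.219.0.0/18, 58.219.64.0/18, 58.219.128.0/18, 58.219.192.0/18


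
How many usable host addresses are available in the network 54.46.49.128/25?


Host bits = 32 - 25 = 7
Total addresses = 2^7 = 128
Usable = total - 2 (network and broadcast)
Usable hosts: 126


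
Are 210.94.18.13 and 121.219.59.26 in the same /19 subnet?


Mask: 255.255.224.0
210.94.18.13 AND mask = 210.94.0.0
121.219.59.26 AND mask = 121.219.32.0
No, different subnets (210.94.0.0 vs 121.219.32.0)


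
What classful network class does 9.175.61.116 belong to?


First octet: 9
Binary: 00001001
0xxxxxxx -> Class A (1-126)
Class A, default mask 255.0.0.0 (/8)


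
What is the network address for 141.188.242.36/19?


IP:   10001101.10111100.11110010.00100100
Mask: 11111111.11111111.11100000.00000000
AND operation:
Net:  10001101.10111100.11100000.00000000
Network: 141.188.224.0/19


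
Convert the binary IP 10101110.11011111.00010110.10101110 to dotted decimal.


10101110 = 174
11011111 = 223
00010110 = 22
10101110 = 174
IP: 174.223.22.174


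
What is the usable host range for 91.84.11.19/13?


Network: 91.80.0.0
Broadcast: 91.87.255.255
First usable = network + 1
Last usable = broadcast - 1
Range: 91.80.0.1 to 91.87.255.254


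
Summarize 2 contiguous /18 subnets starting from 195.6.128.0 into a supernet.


Original prefix: /18
Number of subnets: 2 = 2^1
New prefix = 18 - 1 = 17
Supernet: 195.6.128.0/17


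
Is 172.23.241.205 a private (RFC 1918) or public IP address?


RFC 1918 private ranges:
  10.0.0.0/8 (10.0.0.0 - 10.255.255.255)
  172.16.0.0/12 (172.16.0.0 - 172.31.255.255)
  192.168.0.0/16 (192.168.0.0 - 192.168.255.255)
Private (in 172.16.0.0/12)


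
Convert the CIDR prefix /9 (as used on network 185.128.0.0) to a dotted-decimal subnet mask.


/9 means 9 network bits, 23 host bits
Binary: 11111111100000000000000000000000
Mask: 255.128.0.0


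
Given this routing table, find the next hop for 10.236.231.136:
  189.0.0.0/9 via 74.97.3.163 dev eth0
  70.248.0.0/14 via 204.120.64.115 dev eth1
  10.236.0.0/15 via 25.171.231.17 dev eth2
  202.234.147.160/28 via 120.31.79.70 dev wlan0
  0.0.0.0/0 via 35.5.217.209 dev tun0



Longest prefix match for 10.236.231.136:
  /9 189.0.0.0: no
  /14 70.248.0.0: no
  /15 10.236.0.0: MATCH
  /28 202.234.147.160: no
  /0 0.0.0.0: MATCH
Selected: next-hop 25.171.231.17 via eth2 (matched /15)


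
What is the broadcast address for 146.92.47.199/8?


Network: 146.0.0.0/8
Host bits = 24
Set all host bits to 1:
Broadcast: 146.255.255.255


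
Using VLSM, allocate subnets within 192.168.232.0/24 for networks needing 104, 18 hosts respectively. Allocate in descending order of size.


104 hosts -> /25 (126 usable): 192.168.232.0/25
18 hosts -> /27 (30 usable): 192.168.232.128/27
Allocation: 192.168.232.0/25 (104 hosts, 126 usable); 192.168.232.128/27 (18 hosts, 30 usable)


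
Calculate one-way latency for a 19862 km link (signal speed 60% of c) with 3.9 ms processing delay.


Speed = 0.6 * 3e5 km/s = 180000 km/s
Propagation delay = 19862 / 180000 = 0.1103 s = 110.3444 ms
Processing delay = 3.9 ms
Total one-way latency = 114.2444 ms


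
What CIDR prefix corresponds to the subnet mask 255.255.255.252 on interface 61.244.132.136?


Binary: 11111111.11111111.11111111.11111100
Count leading 1s
Prefix: /30


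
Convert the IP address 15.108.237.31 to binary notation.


15 = 00001111
108 = 01101100
237 = 11101101
31 = 00011111
Binary: 00001111.01101100.11101101.00011111


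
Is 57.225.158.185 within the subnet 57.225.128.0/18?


Subnet network: 57.225.128.0
Test IP AND mask: 57.225.128.0
Yes, 57.225.158.185 is in 57.225.128.0/18


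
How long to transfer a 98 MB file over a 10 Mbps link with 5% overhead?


Effective throughput = 10 * (1 - 5/100) = 9.5 Mbps
File size in Mb = 98 * 8 = 784 Mb
Time = 784 / 9.5
Time = 82.5263 seconds


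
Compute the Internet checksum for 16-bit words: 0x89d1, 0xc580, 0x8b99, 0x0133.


Sum all words (with carry folding):
+ 0x89d1 = 0x89d1
+ 0xc580 = 0x4f52
+ 0x8b99 = 0xdaeb
+ 0x0133 = 0xdc1e
One's complement: ~0xdc1e
Checksum = 0x23e1


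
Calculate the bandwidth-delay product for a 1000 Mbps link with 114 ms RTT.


BDP = bandwidth * RTT
= 1000 Mbps * 114 ms
= 1000 * 1e6 * 114 / 1000 bits
= 114000000 bits
= 14250000 bytes
= 13916.0156 KB
BDP = 114000000 bits (14250000 bytes)


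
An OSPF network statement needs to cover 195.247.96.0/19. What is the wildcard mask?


Subnet mask: 255.255.224.0
Wildcard = 255.255.255.255 - subnet mask
255 - 255 = 0
255 - 255 = 0
255 - 224 = 31
255 - 0 = 255
Wildcard: 0.0.31.255


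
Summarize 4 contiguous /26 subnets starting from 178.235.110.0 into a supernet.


Original prefix: /26
Number of subnets: 4 = 2^2
New prefix = 26 - 2 = 24
Supernet: 178.235.110.0/24


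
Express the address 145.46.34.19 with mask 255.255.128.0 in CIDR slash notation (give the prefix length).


Binary: 11111111.11111111.10000000.00000000
Count leading 1s
Prefix: /17


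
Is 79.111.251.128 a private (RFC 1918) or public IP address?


RFC 1918 private ranges:
  10.0.0.0/8 (10.0.0.0 - 10.255.255.255)
  172.16.0.0/12 (172.16.0.0 - 172.31.255.255)
  192.168.0.0/16 (192.168.0.0 - 192.168.255.255)
Public (not in any RFC 1918 range)


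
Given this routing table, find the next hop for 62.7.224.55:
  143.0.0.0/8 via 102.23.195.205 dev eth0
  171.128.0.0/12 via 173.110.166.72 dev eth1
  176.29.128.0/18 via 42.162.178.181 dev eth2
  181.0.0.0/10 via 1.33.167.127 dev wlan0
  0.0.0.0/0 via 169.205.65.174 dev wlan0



Longest prefix match for 62.7.224.55:
  /8 143.0.0.0: no
  /12 171.128.0.0: no
  /18 176.29.128.0: no
  /10 181.0.0.0: no
  /0 0.0.0.0: MATCH
Selected: next-hop 169.205.65.174 via wlan0 (matched /0)


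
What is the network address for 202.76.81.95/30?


IP:   11001010.01001100.01010001.01011111
Mask: 11111111.11111111.11111111.11111100
AND operation:
Net:  11001010.01001100.01010001.01011100
Network: 202.76.81.92/30


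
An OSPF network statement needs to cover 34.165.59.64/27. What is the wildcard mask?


Subnet mask: 255.255.255.224
Wildcard = 255.255.255.255 - subnet mask
255 - 255 = 0
255 - 255 = 0
255 - 255 = 0
255 - 224 = 31
Wildcard: 0.0.0.31


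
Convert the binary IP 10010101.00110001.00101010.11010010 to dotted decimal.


10010101 = 149
00110001 = 49
00101010 = 42
11010010 = 210
IP: 149.49.42.210


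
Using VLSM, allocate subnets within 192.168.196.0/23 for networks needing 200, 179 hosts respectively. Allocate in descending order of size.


200 hosts -> /24 (254 usable): 192.168.196.0/24
179 hosts -> /24 (254 usable): 192.168.197.0/24
Allocation: 192.168.196.0/24 (200 hosts, 254 usable); 192.168.197.0/24 (179 hosts, 254 usable)


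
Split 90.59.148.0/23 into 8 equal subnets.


New prefix = 23 + 3 = 26
Each subnet has 64 addresses
  90.59.148.0/26
  90.59.148.64/26
  90.59.148.128/26
  90.59.148.192/26
  90.59.149.0/26
  90.59.149.64/26
  90.59.149.128/26
  90.59.149.192/26
Subnets: 90.59.148.0/26, 90.59.148.64/26, 90.59.148.128/26, 90.59.148.192/26, 90.59.149.0/26, 90.59.149.64/26, 90.59.149.128/26, 90.59.149.192/26


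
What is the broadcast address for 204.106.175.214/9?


Network: 204.0.0.0/9
Host bits = 23
Set all host bits to 1:
Broadcast: 204.127.255.255


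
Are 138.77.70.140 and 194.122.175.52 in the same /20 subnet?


Mask: 255.255.240.0
138.77.70.140 AND mask = 138.77.64.0
194.122.175.52 AND mask = 194.122.160.0
No, different subnets (138.77.64.0 vs 194.122.160.0)


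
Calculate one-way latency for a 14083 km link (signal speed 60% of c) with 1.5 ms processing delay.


Speed = 0.6 * 3e5 km/s = 180000 km/s
Propagation delay = 14083 / 180000 = 0.0782 s = 78.2389 ms
Processing delay = 1.5 ms
Total one-way latency = 79.7389 ms


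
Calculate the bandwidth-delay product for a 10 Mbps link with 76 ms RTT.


BDP = bandwidth * RTT
= 10 Mbps * 76 ms
= 10 * 1e6 * 76 / 1000 bits
= 760000 bits
= 95000 bytes
= 92.7734 KB
BDP = 760000 bits (95000 bytes)


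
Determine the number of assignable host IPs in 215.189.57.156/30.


Host bits = 32 - 30 = 2
Total addresses = 2^2 = 4
Usable = total - 2 (network and broadcast)
Usable hosts: 2


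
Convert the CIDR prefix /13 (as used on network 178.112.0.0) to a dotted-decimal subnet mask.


/13 means 13 network bits, 19 host bits
Binary: 11111111111110000000000000000000
Mask: 255.248.0.0


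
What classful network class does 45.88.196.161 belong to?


First octet: 45
Binary: 00101101
0xxxxxxx -> Class A (1-126)
Class A, default mask 255.0.0.0 (/8)


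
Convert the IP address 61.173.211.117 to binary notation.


61 = 00111101
173 = 10101101
211 = 11010011
117 = 01110101
Binary: 00111101.10101101.11010011.01110101


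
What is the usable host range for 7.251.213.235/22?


Network: 7.251.212.0
Broadcast: 7.251.215.255
First usable = network + 1
Last usable = broadcast - 1
Range: 7.251.212.1 to 7.251.215.254


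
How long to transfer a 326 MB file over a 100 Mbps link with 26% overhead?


Effective throughput = 100 * (1 - 26/100) = 74 Mbps
File size in Mb = 326 * 8 = 2608 Mb
Time = 2608 / 74
Time = 35.2432 seconds


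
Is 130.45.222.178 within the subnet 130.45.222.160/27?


Subnet network: 130.45.222.160
Test IP AND mask: 130.45.222.160
Yes, 130.45.222.178 is in 130.45.222.160/27


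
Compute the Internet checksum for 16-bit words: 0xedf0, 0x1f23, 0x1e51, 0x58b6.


Sum all words (with carry folding):
+ 0xedf0 = 0xedf0
+ 0x1f23 = 0x0d14
+ 0x1e51 = 0x2b65
+ 0x58b6 = 0x841b
One's complement: ~0x841b
Checksum = 0x7be4


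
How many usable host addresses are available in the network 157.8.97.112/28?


Host bits = 32 - 28 = 4
Total addresses = 2^4 = 16
Usable = total - 2 (network and broadcast)
Usable hosts: 14


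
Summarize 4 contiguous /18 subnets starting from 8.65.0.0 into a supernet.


Original prefix: /18
Number of subnets: 4 = 2^2
New prefix = 18 - 2 = 16
Supernet: 8.65.0.0/16


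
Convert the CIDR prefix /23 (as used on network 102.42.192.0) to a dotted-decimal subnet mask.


/23 means 23 network bits, 9 host bits
Binary: 11111111111111111111111000000000
Mask: 255.255.254.0


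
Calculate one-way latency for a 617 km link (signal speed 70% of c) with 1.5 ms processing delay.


Speed = 0.7 * 3e5 km/s = 210000 km/s
Propagation delay = 617 / 210000 = 0.0029 s = 2.9381 ms
Processing delay = 1.5 ms
Total one-way latency = 4.4381 ms


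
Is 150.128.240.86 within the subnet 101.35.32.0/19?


Subnet network: 101.35.32.0
Test IP AND mask: 150.128.224.0
No, 150.128.240.86 is not in 101.35.32.0/19


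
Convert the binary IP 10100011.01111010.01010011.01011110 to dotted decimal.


10100011 = 163
01111010 = 122
01010011 = 83
01011110 = 94
IP: 163.122.83.94


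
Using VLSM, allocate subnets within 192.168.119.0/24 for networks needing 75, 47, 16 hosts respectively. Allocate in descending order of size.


75 hosts -> /25 (126 usable): 192.168.119.0/25
47 hosts -> /26 (62 usable): 192.168.119.128/26
16 hosts -> /27 (30 usable): 192.168.119.192/27
Allocation: 192.168.119.0/25 (75 hosts, 126 usable); 192.168.119.128/26 (47 hosts, 62 usable); 192.168.119.192/27 (16 hosts, 30 usable)


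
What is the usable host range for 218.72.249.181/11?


Network: 218.64.0.0
Broadcast: 218.95.255.255
First usable = network + 1
Last usable = broadcast - 1
Range: 218.64.0.1 to 218.95.255.254


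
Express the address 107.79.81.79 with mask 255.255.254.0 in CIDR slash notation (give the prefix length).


Binary: 11111111.11111111.11111110.00000000
Count leading 1s
Prefix: /23


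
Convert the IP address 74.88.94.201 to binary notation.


74 = 01001010
88 = 01011000
94 = 01011110
201 = 11001001
Binary: 01001010.01011000.01011110.11001001


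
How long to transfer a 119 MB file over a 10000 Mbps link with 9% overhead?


Effective throughput = 10000 * (1 - 9/100) = 9100 Mbps
File size in Mb = 119 * 8 = 952 Mb
Time = 952 / 9100
Time = 0.1046 seconds


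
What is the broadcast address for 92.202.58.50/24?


Network: 92.202.58.0/24
Host bits = 8
Set all host bits to 1:
Broadcast: 92.202.58.255


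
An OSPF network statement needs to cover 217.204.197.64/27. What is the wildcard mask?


Subnet mask: 255.255.255.224
Wildcard = 255.255.255.255 - subnet mask
255 - 255 = 0
255 - 255 = 0
255 - 255 = 0
255 - 224 = 31
Wildcard: 0.0.0.31


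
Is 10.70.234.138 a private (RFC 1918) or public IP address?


RFC 1918 private ranges:
  10.0.0.0/8 (10.0.0.0 - 10.255.255.255)
  172.16.0.0/12 (172.16.0.0 - 172.31.255.255)
  192.168.0.0/16 (192.168.0.0 - 192.168.255.255)
Private (in 10.0.0.0/8)


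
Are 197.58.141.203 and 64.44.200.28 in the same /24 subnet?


Mask: 255.255.255.0
197.58.141.203 AND mask = 197.58.141.0
64.44.200.28 AND mask = 64.44.200.0
No, different subnets (197.58.141.0 vs 64.44.200.0)


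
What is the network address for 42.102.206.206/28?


IP:   00101010.01100110.11001110.11001110
Mask: 11111111.11111111.11111111.11110000
AND operation:
Net:  00101010.01100110.11001110.11000000
Network: 42.102.206.192/28


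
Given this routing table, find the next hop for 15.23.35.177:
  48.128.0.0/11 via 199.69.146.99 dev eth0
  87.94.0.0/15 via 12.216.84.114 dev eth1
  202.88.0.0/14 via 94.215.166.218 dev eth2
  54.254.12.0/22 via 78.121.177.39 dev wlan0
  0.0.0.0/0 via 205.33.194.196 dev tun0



Longest prefix match for 15.23.35.177:
  /11 48.128.0.0: no
  /15 87.94.0.0: no
  /14 202.88.0.0: no
  /22 54.254.12.0: no
  /0 0.0.0.0: MATCH
Selected: next-hop 205.33.194.196 via tun0 (matched /0)


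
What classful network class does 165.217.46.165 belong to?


First octet: 165
Binary: 10100101
10xxxxxx -> Class B (128-191)
Class B, default mask 255.255.0.0 (/16)


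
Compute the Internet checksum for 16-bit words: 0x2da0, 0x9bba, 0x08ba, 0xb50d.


Sum all words (with carry folding):
+ 0x2da0 = 0x2da0
+ 0x9bba = 0xc95a
+ 0x08ba = 0xd214
+ 0xb50d = 0x8722
One's complement: ~0x8722
Checksum = 0x78dd


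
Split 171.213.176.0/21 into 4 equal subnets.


New prefix = 21 + 2 = 23
Each subnet has 512 addresses
  171.213.176.0/23
  171.213.178.0/23
  171.213.180.0/23
  171.213.182.0/23
Subnets: 171.213.176.0/23, 171.213.178.0/23, 171.213.180.0/23, 171.213.182.0/23


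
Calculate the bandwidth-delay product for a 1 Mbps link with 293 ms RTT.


BDP = bandwidth * RTT
= 1 Mbps * 293 ms
= 1 * 1e6 * 293 / 1000 bits
= 293000 bits
= 36625 bytes
= 35.7666 KB
BDP = 293000 bits (36625 bytes)


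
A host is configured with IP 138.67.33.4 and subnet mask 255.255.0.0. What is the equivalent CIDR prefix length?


Binary: 11111111.11111111.00000000.00000000
Count leading 1s
Prefix: /16


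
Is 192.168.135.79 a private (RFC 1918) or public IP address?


RFC 1918 private ranges:
  10.0.0.0/8 (10.0.0.0 - 10.255.255.255)
  172.16.0.0/12 (172.16.0.0 - 172.31.255.255)
  192.168.0.0/16 (192.168.0.0 - 192.168.255.255)
Private (in 192.168.0.0/16)


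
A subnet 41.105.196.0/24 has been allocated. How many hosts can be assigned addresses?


Host bits = 32 - 24 = 8
Total addresses = 2^8 = 256
Usable = total - 2 (network and broadcast)
Usable hosts: 254


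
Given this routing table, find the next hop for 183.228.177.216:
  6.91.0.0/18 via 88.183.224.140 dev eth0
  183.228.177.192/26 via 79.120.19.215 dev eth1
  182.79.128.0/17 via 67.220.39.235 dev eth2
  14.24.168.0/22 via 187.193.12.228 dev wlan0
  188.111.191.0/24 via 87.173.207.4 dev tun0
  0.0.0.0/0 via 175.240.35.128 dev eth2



Longest prefix match for 183.228.177.216:
  /18 6.91.0.0: no
  /26 183.228.177.192: MATCH
  /17 182.79.128.0: no
  /22 14.24.168.0: no
  /24 188.111.191.0: no
  /0 0.0.0.0: MATCH
Selected: next-hop 79.120.19.215 via eth1 (matched /26)


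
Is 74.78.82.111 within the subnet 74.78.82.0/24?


Subnet network: 74.78.82.0
Test IP AND mask: 74.78.82.0
Yes, 74.78.82.111 is in 74.78.82.0/24


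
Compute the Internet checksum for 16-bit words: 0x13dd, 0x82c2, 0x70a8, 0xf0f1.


Sum all words (with carry folding):
+ 0x13dd = 0x13dd
+ 0x82c2 = 0x969f
+ 0x70a8 = 0x0748
+ 0xf0f1 = 0xf839
One's complement: ~0xf839
Checksum = 0x07c6


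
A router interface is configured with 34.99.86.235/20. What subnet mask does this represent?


/20 means 20 network bits, 12 host bits
Binary: 11111111111111111111000000000000
Mask: 255.255.240.0


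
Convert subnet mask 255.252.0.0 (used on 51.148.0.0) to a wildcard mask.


Subnet mask: 255.252.0.0
Wildcard = 255.255.255.255 - subnet mask
255 - 255 = 0
255 - 252 = 3
255 - 0 = 255
255 - 0 = 255
Wildcard: 0.3.255.255


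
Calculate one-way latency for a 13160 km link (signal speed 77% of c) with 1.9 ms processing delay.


Speed = 0.77 * 3e5 km/s = 231000 km/s
Propagation delay = 13160 / 231000 = 0.057 s = 56.9697 ms
Processing delay = 1.9 ms
Total one-way latency = 58.8697 ms


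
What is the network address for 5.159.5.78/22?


IP:   00000101.10011111.00000101.01001110
Mask: 11111111.11111111.11111100.00000000
AND operation:
Net:  00000101.10011111.00000100.00000000
Network: 5.159.4.0/22


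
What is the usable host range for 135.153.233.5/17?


Network: 135.153.128.0
Broadcast: 135.153.255.255
First usable = network + 1
Last usable = broadcast - 1
Range: 135.153.128.1 to 135.153.255.254


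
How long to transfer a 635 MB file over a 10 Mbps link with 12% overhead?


Effective throughput = 10 * (1 - 12/100) = 8.8 Mbps
File size in Mb = 635 * 8 = 5080 Mb
Time = 5080 / 8.8
Time = 577.2727 seconds


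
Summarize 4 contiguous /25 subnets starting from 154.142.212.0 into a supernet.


Original prefix: /25
Number of subnets: 4 = 2^2
New prefix = 25 - 2 = 23
Supernet: 154.142.212.0/23


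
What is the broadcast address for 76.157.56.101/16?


Network: 76.157.0.0/16
Host bits = 16
Set all host bits to 1:
Broadcast: 76.157.255.255


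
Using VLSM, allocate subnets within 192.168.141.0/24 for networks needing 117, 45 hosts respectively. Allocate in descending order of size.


117 hosts -> /25 (126 usable): 192.168.141.0/25
45 hosts -> /26 (62 usable): 192.168.141.128/26
Allocation: 192.168.141.0/25 (117 hosts, 126 usable); 192.168.141.128/26 (45 hosts, 62 usable)


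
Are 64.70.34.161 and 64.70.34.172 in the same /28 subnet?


Mask: 255.255.255.240
64.70.34.161 AND mask = 64.70.34.160
64.70.34.172 AND mask = 64.70.34.160
Yes, same subnet (64.70.34.160)


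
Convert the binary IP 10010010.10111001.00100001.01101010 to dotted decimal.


10010010 = 146
10111001 = 185
00100001 = 33
01101010 = 106
IP: 146.185.33.106


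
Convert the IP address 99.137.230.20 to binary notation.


99 = 01100011
137 = 10001001
230 = 11100110
20 = 00010100
Binary: 01100011.10001001.11100110.00010100


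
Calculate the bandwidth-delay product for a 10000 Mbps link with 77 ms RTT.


BDP = bandwidth * RTT
= 10000 Mbps * 77 ms
= 10000 * 1e6 * 77 / 1000 bits
= 770000000 bits
= 96250000 bytes
= 93994.1406 KB
BDP = 770000000 bits (96250000 bytes)


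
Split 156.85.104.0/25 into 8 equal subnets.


New prefix = 25 + 3 = 28
Each subnet has 16 addresses
  156.85.104.0/28
  156.85.104.16/28
  156.85.104.32/28
  156.85.104.48/28
  156.85.104.64/28
  156.85.104.80/28
  156.85.104.96/28
  156.85.104.112/28
Subnets: 156.85.104.0/28, 156.85.104.16/28, 156.85.104.32/28, 156.85.104.48/28, 156.85.104.64/28, 156.85.104.80/28, 156.85.104.96/28, 156.85.104.112/28


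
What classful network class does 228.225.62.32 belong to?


First octet: 228
Binary: 11100100
1110xxxx -> Class D (224-239)
Class D (multicast), default mask N/A


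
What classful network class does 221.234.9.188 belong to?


First octet: 221
Binary: 11011101
110xxxxx -> Class C (192-223)
Class C, default mask 255.255.255.0 (/24)


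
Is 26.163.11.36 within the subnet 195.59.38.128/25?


Subnet network: 195.59.38.128
Test IP AND mask: 26.163.11.0
No, 26.163.11.36 is not in 195.59.38.128/25


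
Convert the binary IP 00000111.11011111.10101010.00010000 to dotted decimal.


00000111 = 7
11011111 = 223
10101010 = 170
00010000 = 16
IP: 7.223.170.16


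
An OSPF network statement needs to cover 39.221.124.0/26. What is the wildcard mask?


Subnet mask: 255.255.255.192
Wildcard = 255.255.255.255 - subnet mask
255 - 255 = 0
255 - 255 = 0
255 - 255 = 0
255 - 192 = 63
Wildcard: 0.0.0.63


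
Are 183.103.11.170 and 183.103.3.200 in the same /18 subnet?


Mask: 255.255.192.0
183.103.11.170 AND mask = 183.103.0.0
183.103.3.200 AND mask = 183.103.0.0
Yes, same subnet (183.103.0.0)


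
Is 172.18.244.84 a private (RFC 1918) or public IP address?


RFC 1918 private ranges:
  10.0.0.0/8 (10.0.0.0 - 10.255.255.255)
  172.16.0.0/12 (172.16.0.0 - 172.31.255.255)
  192.168.0.0/16 (192.168.0.0 - 192.168.255.255)
Private (in 172.16.0.0/12)


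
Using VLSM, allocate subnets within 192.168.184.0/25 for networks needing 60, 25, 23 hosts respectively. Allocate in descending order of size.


60 hosts -> /26 (62 usable): 192.168.184.0/26
25 hosts -> /27 (30 usable): 192.168.184.64/27
23 hosts -> /27 (30 usable): 192.168.184.96/27
Allocation: 192.168.184.0/26 (60 hosts, 62 usable); 192.168.184.64/27 (25 hosts, 30 usable); 192.168.184.96/27 (23 hosts, 30 usable)


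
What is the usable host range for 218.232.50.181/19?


Network: 218.232.32.0
Broadcast: 218.232.63.255
First usable = network + 1
Last usable = broadcast - 1
Range: 218.232.32.1 to 218.232.63.254


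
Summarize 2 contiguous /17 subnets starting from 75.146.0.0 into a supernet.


Original prefix: /17
Number of subnets: 2 = 2^1
New prefix = 17 - 1 = 16
Supernet: 75.146.0.0/16


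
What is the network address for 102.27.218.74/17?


IP:   01100110.00011011.11011010.01001010
Mask: 11111111.11111111.10000000.00000000
AND operation:
Net:  01100110.00011011.10000000.00000000
Network: 102.27.128.0/17


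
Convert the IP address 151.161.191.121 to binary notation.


151 = 10010111
161 = 10100001
191 = 10111111
121 = 01111001
Binary: 10010111.10100001.10111111.01111001


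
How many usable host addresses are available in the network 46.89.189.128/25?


Host bits = 32 - 25 = 7
Total addresses = 2^7 = 128
Usable = total - 2 (network and broadcast)
Usable hosts: 126


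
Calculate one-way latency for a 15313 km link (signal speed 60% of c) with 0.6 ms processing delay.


Speed = 0.6 * 3e5 km/s = 180000 km/s
Propagation delay = 15313 / 180000 = 0.0851 s = 85.0722 ms
Processing delay = 0.6 ms
Total one-way latency = 85.6722 ms


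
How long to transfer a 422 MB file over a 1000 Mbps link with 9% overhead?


Effective throughput = 1000 * (1 - 9/100) = 910 Mbps
File size in Mb = 422 * 8 = 3376 Mb
Time = 3376 / 910
Time = 3.7099 seconds


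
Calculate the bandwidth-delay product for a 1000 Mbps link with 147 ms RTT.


BDP = bandwidth * RTT
= 1000 Mbps * 147 ms
= 1000 * 1e6 * 147 / 1000 bits
= 147000000 bits
= 18375000 bytes
= 17944.3359 KB
BDP = 147000000 bits (18375000 bytes)


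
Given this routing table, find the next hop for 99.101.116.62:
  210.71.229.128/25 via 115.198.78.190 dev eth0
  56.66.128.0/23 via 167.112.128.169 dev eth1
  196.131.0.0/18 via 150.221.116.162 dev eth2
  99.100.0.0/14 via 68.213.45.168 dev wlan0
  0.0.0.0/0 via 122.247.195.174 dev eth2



Longest prefix match for 99.101.116.62:
  /25 210.71.229.128: no
  /23 56.66.128.0: no
  /18 196.131.0.0: no
  /14 99.100.0.0: MATCH
  /0 0.0.0.0: MATCH
Selected: next-hop 68.213.45.168 via wlan0 (matched /14)


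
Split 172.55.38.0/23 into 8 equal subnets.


New prefix = 23 + 3 = 26
Each subnet has 64 addresses
  172.55.38.0/26
  172.55.38.64/26
  172.55.38.128/26
  172.55.38.192/26
  172.55.39.0/26
  172.55.39.64/26
  172.55.39.128/26
  172.55.39.192/26
Subnets: 172.55.38.0/26, 172.55.38.64/26, 172.55.38.128/26, 172.55.38.192/26, 172.55.39.0/26, 172.55.39.64/26, 172.55.39.128/26, 172.55.39.192/26


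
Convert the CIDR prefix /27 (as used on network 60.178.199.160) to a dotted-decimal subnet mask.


/27 means 27 network bits, 5 host bits
Binary: 11111111111111111111111111100000
Mask: 255.255.255.224


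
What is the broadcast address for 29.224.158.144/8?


Network: 29.0.0.0/8
Host bits = 24
Set all host bits to 1:
Broadcast: 29.255.255.255


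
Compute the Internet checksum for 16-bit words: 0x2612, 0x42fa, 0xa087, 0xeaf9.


Sum all words (with carry folding):
+ 0x2612 = 0x2612
+ 0x42fa = 0x690c
+ 0xa087 = 0x0994
+ 0xeaf9 = 0xf48d
One's complement: ~0xf48d
Checksum = 0x0b72


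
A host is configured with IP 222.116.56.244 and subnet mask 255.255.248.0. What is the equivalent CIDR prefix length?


Binary: 11111111.11111111.11111000.00000000
Count leading 1s
Prefix: /21


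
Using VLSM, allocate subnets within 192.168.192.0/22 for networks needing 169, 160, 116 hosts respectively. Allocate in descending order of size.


169 hosts -> /24 (254 usable): 192.168.192.0/24
160 hosts -> /24 (254 usable): 192.168.193.0/24
116 hosts -> /25 (126 usable): 192.168.194.0/25
Allocation: 192.168.192.0/24 (169 hosts, 254 usable); 192.168.193.0/24 (160 hosts, 254 usable); 192.168.194.0/25 (116 hosts, 126 usable)


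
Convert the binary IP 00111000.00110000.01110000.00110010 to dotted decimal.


00111000 = 56
00110000 = 48
01110000 = 112
00110010 = 50
IP: 56.48.112.50


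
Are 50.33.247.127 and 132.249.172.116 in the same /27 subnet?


Mask: 255.255.255.224
50.33.247.127 AND mask = 50.33.247.96
132.249.172.116 AND mask = 132.249.172.96
No, different subnets (50.33.247.96 vs 132.249.172.96)


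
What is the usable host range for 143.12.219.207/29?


Network: 143.12.219.200
Broadcast: 143.12.219.207
First usable = network + 1
Last usable = broadcast - 1
Range: 143.12.219.201 to 143.12.219.206


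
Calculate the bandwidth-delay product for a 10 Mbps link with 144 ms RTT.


BDP = bandwidth * RTT
= 10 Mbps * 144 ms
= 10 * 1e6 * 144 / 1000 bits
= 1440000 bits
= 180000 bytes
= 175.7812 KB
BDP = 1440000 bits (180000 bytes)
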